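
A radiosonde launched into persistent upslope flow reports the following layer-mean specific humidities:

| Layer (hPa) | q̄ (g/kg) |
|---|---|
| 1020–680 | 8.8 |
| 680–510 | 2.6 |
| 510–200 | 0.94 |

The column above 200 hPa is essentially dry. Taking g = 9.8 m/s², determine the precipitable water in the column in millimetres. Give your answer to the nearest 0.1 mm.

Precipitable water is the column-integrated vapour mass per unit area: PW = (1/g) Σ q̄ Δp, with q in kg/kg and Δp in Pa (1 kg/m² of water = 1 mm).
Layer 1020–680 hPa: Δp = 340 hPa = 34000 Pa, q̄ = 0.0088 kg/kg → 0.0088 × 34000 / 9.8 = 30.53 mm
Layer 680–510 hPa: Δp = 170 hPa = 17000 Pa, q̄ = 0.0026 kg/kg → 0.0026 × 17000 / 9.8 = 4.51 mm
Layer 510–200 hPa: Δp = 310 hPa = 31000 Pa, q̄ = 0.00094 kg/kg → 0.00094 × 31000 / 9.8 = 2.97 mm
PW = 30.53 + 4.51 + 2.97 = 38.01 ≈ 38.0 mm.

PW ≈ 38.0 mm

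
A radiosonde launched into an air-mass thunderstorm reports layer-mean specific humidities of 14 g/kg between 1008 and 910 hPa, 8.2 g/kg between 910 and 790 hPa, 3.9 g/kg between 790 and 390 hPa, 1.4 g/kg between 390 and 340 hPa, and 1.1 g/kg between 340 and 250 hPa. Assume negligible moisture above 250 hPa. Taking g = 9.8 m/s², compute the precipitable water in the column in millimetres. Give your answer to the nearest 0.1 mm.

Precipitable water is the column-integrated vapour mass per unit area: PW = (1/g) Σ q̄ Δp, with q in kg/kg and Δp in Pa (1 kg/m² of water = 1 mm).
Layer 1008–910 hPa: Δp = 98 hPa = 9800 Pa, q̄ = 0.014 kg/kg → 0.014 × 9800 / 9.8 = 14.00 mm
Layer 910–790 hPa: Δp = 120 hPa = 12000 Pa, q̄ = 0.0082 kg/kg → 0.0082 × 12000 / 9.8 = 10.04 mm
Layer 790–390 hPa: Δp = 400 hPa = 40000 Pa, q̄ = 0.0039 kg/kg → 0.0039 × 40000 / 9.8 = 15.92 mm
Layer 390–340 hPa: Δp = 50 hPa = 5000 Pa, q̄ = 0.0014 kg/kg → 0.0014 × 5000 / 9.8 = 0.71 mm
Layer 340–250 hPa: Δp = 90 hPa = 9000 Pa, q̄ = 0.0011 kg/kg → 0.0011 × 9000 / 9.8 = 1.01 mm
PW = 14.00 + 10.04 + 15.92 + 0.71 + 1.01 = 41.68 ≈ 41.7 mm.

PW ≈ 41.7 mm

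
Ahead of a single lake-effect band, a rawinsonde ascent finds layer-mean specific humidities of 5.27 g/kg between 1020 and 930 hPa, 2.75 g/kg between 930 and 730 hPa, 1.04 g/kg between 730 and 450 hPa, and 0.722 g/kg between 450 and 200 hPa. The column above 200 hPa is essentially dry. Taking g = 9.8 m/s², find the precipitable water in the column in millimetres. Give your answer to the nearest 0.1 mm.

PW ≈ 15.3 mm

Precipitable water is the column-integrated vapour mass per unit area: PW = (1/g) Σ q̄ Δp, with q in kg/kg and Δp in Pa (1 kg/m² of water = 1 mm).
Layer 1020–930 hPa: Δp = 90 hPa = 9000 Pa, q̄ = 0.00527 kg/kg → 0.00527 × 9000 / 9.8 = 4.84 mm
Layer 930–730 hPa: Δp = 200 hPa = 20000 Pa, q̄ = 0.00275 kg/kg → 0.00275 × 20000 / 9.8 = 5.61 mm
Layer 730–450 hPa: Δp = 280 hPa = 28000 Pa, q̄ = 0.00104 kg/kg → 0.00104 × 28000 / 9.8 = 2.97 mm
Layer 450–200 hPa: Δp = 250 hPa = 25000 Pa, q̄ = 0.000722 kg/kg → 0.000722 × 25000 / 9.8 = 1.84 mm
PW = 4.84 + 5.61 + 2.97 + 1.84 = 15.26 ≈ 15.3 mm.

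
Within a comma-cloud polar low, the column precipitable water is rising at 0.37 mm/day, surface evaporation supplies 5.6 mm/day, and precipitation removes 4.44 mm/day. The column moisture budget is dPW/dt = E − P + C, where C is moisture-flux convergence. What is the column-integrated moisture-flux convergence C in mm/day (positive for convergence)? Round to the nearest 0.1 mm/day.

C ≈ -0.8 mm/day

dPW/dt = +0.37 mm/day.
C = dPW/dt − E + P = (+0.37) − 5.6 + 4.44 = -0.8 mm/day.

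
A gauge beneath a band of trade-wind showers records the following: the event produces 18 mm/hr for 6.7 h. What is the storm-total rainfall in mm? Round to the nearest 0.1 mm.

total ≈ 120.6 mm

Total = Σ Rᵢ Δtᵢ = 18 × 6.7
      = 120.6 = 120.6 mm.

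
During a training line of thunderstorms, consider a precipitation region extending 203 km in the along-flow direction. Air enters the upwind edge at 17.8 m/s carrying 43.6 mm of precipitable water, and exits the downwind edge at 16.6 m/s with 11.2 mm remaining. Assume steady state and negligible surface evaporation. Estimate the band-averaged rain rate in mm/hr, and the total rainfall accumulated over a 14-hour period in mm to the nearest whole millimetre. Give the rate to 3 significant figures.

Column moisture flux per unit crosswind length is F = V × PW.
Inflow: F_in = 17.8 × 43.6 = 776.08 mm·m/s
Outflow: F_out = 16.6 × 11.2 = 185.92 mm·m/s
Steady-state rate R = (F_in − F_out)/L = (776.08 − 185.92) / 203000 m = 2.907e-03 mm/s.
R = 2.907e-03 × 3600 = 10.5 mm/hr.
Over 14 h: total = 10.5 × 14 = 147 mm.

R ≈ 10.5 mm/hr; total ≈ 147 mm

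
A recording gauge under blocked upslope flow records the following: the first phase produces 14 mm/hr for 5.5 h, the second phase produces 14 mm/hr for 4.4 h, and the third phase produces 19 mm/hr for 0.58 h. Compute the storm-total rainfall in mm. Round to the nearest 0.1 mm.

total ≈ 149.6 mm

Total = Σ Rᵢ Δtᵢ = 14 × 5.5 + 14 × 4.4 + 19 × 0.58
      = 77 + 61.6 + 11.02 = 149.6 mm.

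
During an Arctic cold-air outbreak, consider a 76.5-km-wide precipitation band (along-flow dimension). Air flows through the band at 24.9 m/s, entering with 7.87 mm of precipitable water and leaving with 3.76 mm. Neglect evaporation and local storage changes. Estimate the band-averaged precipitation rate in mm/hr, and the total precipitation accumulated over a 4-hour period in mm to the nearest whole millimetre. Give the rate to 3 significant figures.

R ≈ 4.82 mm/hr; total ≈ 19 mm

Column moisture flux per unit crosswind length is F = V × PW.
Inflow: F_in = 24.9 × 7.87 = 195.963 mm·m/s
Outflow: F_out = 24.9 × 3.76 = 93.624 mm·m/s
Steady-state rate R = (F_in − F_out)/L = (195.963 − 93.624) / 76500 m = 1.338e-03 mm/s.
R = 1.338e-03 × 3600 = 4.82 mm/hr.
Over 4 h: total = 4.82 × 4 = 19.28 ≈ 19 mm.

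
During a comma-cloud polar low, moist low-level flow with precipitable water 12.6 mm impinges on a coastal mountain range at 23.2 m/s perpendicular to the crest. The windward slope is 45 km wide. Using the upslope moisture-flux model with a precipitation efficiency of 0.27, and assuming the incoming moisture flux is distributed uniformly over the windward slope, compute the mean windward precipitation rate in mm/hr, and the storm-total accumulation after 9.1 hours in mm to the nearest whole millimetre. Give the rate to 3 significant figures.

R ≈ 6.31 mm/hr; total ≈ 57 mm

Incoming column moisture flux per unit ridge length: F = V × PW = 23.2 × 12.6 = 292.32 mm·m/s.
Spread over the 45 km slope with efficiency ε = 0.27: R = ε·F/W = 0.27 × 292.32 / 45000 m = 1.754e-03 mm/s.
R = 1.754e-03 × 3600 = 6.31 mm/hr.
Over 9.1 h: total = 6.31 × 9.1 = 57.421 ≈ 57 mm.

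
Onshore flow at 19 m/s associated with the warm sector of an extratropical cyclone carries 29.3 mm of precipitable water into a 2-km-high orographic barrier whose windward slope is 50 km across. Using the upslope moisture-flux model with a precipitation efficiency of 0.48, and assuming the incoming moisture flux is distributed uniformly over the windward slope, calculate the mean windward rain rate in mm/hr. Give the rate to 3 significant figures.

Incoming column moisture flux per unit ridge length: F = V × PW = 19 × 29.3 = 556.7 mm·m/s.
Spread over the 50 km slope with efficiency ε = 0.48: R = ε·F/W = 0.48 × 556.7 / 50000 m = 5.344e-03 mm/s.
R = 5.344e-03 × 3600 = 19.2 mm/hr.

R ≈ 19.2 mm/hr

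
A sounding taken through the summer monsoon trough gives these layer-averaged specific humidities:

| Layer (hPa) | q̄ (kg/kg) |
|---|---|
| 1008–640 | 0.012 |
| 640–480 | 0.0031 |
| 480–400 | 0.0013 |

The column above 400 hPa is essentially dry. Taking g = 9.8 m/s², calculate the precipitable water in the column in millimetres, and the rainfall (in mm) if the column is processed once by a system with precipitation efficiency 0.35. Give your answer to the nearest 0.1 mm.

PW ≈ 51.2 mm; rainfall ≈ 17.9 mm

Precipitable water is the column-integrated vapour mass per unit area: PW = (1/g) Σ q̄ Δp, with q in kg/kg and Δp in Pa (1 kg/m² of water = 1 mm).
Layer 1008–640 hPa: Δp = 368 hPa = 36800 Pa, q̄ = 0.012 kg/kg → 0.012 × 36800 / 9.8 = 45.06 mm
Layer 640–480 hPa: Δp = 160 hPa = 16000 Pa, q̄ = 0.0031 kg/kg → 0.0031 × 16000 / 9.8 = 5.06 mm
Layer 480–400 hPa: Δp = 80 hPa = 8000 Pa, q̄ = 0.0013 kg/kg → 0.0013 × 8000 / 9.8 = 1.06 mm
PW = 45.06 + 5.06 + 1.06 = 51.18 ≈ 51.2 mm.
Rainfall = ε × PW = 0.35 × 51.2 = 17.9 mm.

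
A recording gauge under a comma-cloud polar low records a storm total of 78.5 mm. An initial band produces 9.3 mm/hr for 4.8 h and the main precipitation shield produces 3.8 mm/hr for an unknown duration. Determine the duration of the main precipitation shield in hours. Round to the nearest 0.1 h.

duration ≈ 8.9 h

Known phases: 9.3 × 4.8 = 44.64 mm.
Remaining depth = 78.5 − 44.64 = 33.86 mm.
Duration = 33.86 / 3.8 = 8.9 h.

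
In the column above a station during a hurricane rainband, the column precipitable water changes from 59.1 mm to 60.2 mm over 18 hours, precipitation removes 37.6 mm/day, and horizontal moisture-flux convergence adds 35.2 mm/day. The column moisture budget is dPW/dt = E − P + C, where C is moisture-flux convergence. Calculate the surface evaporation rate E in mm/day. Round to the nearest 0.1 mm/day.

dPW/dt = (60.2 − 59.1) mm / (18/24 day) = +1.467 mm/day.
E = dPW/dt + P − C = (+1.467) + 37.6 − (35.2) = 3.9 mm/day.

E ≈ 3.9 mm/day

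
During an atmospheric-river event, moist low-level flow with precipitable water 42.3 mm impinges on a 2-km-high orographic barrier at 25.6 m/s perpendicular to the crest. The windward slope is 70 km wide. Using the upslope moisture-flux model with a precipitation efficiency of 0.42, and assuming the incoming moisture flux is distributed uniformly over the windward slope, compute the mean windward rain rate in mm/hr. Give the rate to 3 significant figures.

Incoming column moisture flux per unit ridge length: F = V × PW = 25.6 × 42.3 = 1082.88 mm·m/s.
Spread over the 70 km slope with efficiency ε = 0.42: R = ε·F/W = 0.42 × 1082.88 / 70000 m = 6.497e-03 mm/s.
R = 6.497e-03 × 3600 = 23.4 mm/hr.

R ≈ 23.4 mm/hr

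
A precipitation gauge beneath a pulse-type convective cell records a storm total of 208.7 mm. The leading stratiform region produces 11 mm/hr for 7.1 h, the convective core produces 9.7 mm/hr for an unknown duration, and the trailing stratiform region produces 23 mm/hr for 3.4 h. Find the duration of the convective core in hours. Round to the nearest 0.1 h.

duration ≈ 5.4 h

Known phases: 11 × 7.1 + 23 × 3.4 = 78.1 + 78.2 = 156.3 mm.
Remaining depth = 208.7 − 156.3 = 52.4 mm.
Duration = 52.4 / 9.7 = 5.4 h.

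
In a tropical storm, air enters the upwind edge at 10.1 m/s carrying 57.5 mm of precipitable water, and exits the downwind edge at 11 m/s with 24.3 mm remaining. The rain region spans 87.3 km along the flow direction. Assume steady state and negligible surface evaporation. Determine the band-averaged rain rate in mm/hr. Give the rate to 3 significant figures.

Column moisture flux per unit crosswind length is F = V × PW.
Inflow: F_in = 10.1 × 57.5 = 580.75 mm·m/s
Outflow: F_out = 11 × 24.3 = 267.3 mm·m/s
Steady-state rate R = (F_in − F_out)/L = (580.75 − 267.3) / 87300 m = 3.590e-03 mm/s.
R = 3.590e-03 × 3600 = 12.9 mm/hr.

R ≈ 12.9 mm/hr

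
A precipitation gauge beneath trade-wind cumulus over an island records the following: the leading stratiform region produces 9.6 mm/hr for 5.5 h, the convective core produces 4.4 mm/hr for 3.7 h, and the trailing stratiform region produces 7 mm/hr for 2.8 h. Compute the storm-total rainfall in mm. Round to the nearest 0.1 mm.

Total = Σ Rᵢ Δtᵢ = 9.6 × 5.5 + 4.4 × 3.7 + 7 × 2.8
      = 52.8 + 16.28 + 19.6 = 88.7 mm.

total ≈ 88.7 mm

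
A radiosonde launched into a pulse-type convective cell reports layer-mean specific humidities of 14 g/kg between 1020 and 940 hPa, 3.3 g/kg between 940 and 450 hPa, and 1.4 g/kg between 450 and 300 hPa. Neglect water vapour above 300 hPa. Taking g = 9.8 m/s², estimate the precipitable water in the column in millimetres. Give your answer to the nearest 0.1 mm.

PW ≈ 30.1 mm

Precipitable water is the column-integrated vapour mass per unit area: PW = (1/g) Σ q̄ Δp, with q in kg/kg and Δp in Pa (1 kg/m² of water = 1 mm).
Layer 1020–940 hPa: Δp = 80 hPa = 8000 Pa, q̄ = 0.014 kg/kg → 0.014 × 8000 / 9.8 = 11.43 mm
Layer 940–450 hPa: Δp = 490 hPa = 49000 Pa, q̄ = 0.0033 kg/kg → 0.0033 × 49000 / 9.8 = 16.50 mm
Layer 450–300 hPa: Δp = 150 hPa = 15000 Pa, q̄ = 0.0014 kg/kg → 0.0014 × 15000 / 9.8 = 2.14 mm
PW = 11.43 + 16.50 + 2.14 = 30.07 ≈ 30.1 mm.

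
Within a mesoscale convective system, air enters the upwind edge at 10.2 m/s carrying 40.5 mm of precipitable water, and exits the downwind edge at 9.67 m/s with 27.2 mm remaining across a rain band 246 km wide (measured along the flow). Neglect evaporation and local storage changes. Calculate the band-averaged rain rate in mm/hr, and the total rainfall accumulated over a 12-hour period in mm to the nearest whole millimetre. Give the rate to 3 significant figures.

R ≈ 2.20 mm/hr; total ≈ 26 mm

Column moisture flux per unit crosswind length is F = V × PW.
Inflow: F_in = 10.2 × 40.5 = 413.1 mm·m/s
Outflow: F_out = 9.67 × 27.2 = 263.024 mm·m/s
Steady-state rate R = (F_in − F_out)/L = (413.1 − 263.024) / 246000 m = 6.101e-04 mm/s.
R = 6.101e-04 × 3600 = 2.20 mm/hr.
Over 12 h: total = 2.20 × 12 = 26.4 ≈ 26 mm.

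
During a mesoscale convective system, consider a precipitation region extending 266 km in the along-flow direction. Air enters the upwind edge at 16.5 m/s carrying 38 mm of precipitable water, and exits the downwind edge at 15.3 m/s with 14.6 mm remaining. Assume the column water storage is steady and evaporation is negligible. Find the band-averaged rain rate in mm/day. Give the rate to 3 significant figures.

Column moisture flux per unit crosswind length is F = V × PW.
Inflow: F_in = 16.5 × 38 = 627 mm·m/s
Outflow: F_out = 15.3 × 14.6 = 223.38 mm·m/s
Steady-state rate R = (F_in − F_out)/L = (627 − 223.38) / 266000 m = 1.517e-03 mm/s.
R = 1.517e-03 × 3600 × 24 = 131 mm/day.

R ≈ 131 mm/day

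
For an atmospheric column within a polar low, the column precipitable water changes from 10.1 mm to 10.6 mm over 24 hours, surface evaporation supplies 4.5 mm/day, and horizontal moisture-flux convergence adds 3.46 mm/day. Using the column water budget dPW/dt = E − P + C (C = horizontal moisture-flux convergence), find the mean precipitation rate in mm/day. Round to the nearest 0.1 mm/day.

P ≈ 7.5 mm/day

dPW/dt = (10.6 − 10.1) mm / (24/24 day) = +0.500 mm/day.
P = E + C − dPW/dt = 4.5 + (3.46) − (+0.500) = 7.5 mm/day.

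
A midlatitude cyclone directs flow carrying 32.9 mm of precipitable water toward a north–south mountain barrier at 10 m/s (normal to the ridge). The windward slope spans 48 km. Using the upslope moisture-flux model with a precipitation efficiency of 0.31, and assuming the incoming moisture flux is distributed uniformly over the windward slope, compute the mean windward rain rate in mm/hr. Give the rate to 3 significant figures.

R ≈ 7.65 mm/hr

Incoming column moisture flux per unit ridge length: F = V × PW = 10 × 32.9 = 329 mm·m/s.
Spread over the 48 km slope with efficiency ε = 0.31: R = ε·F/W = 0.31 × 329 / 48000 m = 2.125e-03 mm/s.
R = 2.125e-03 × 3600 = 7.65 mm/hr.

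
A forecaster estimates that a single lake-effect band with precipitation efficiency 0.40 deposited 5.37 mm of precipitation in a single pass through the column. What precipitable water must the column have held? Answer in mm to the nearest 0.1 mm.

PW = precipitation / ε = 5.37 / 0.40 = 13.4 mm.

PW ≈ 13.4 mm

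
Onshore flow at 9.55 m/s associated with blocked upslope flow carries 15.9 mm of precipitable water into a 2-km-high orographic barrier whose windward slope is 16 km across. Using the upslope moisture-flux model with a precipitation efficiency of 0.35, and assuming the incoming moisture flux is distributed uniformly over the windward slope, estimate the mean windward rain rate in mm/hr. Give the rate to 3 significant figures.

Incoming column moisture flux per unit ridge length: F = V × PW = 9.55 × 15.9 = 151.845 mm·m/s.
Spread over the 16 km slope with efficiency ε = 0.35: R = ε·F/W = 0.35 × 151.845 / 16000 m = 3.322e-03 mm/s.
R = 3.322e-03 × 3600 = 12.0 mm/hr.

R ≈ 12.0 mm/hr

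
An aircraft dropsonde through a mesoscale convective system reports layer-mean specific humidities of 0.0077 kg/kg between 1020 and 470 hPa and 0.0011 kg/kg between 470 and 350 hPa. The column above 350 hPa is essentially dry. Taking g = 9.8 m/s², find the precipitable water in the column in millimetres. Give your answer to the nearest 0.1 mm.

Precipitable water is the column-integrated vapour mass per unit area: PW = (1/g) Σ q̄ Δp, with q in kg/kg and Δp in Pa (1 kg/m² of water = 1 mm).
Layer 1020–470 hPa: Δp = 550 hPa = 55000 Pa, q̄ = 0.0077 kg/kg → 0.0077 × 55000 / 9.8 = 43.21 mm
Layer 470–350 hPa: Δp = 120 hPa = 12000 Pa, q̄ = 0.0011 kg/kg → 0.0011 × 12000 / 9.8 = 1.35 mm
PW = 43.21 + 1.35 = 44.56 ≈ 44.6 mm.

PW ≈ 44.6 mm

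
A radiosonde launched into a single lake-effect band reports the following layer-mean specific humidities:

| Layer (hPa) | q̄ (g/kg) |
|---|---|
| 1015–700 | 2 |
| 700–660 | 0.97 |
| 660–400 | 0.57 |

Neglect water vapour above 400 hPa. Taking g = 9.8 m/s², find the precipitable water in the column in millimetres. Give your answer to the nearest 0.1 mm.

Precipitable water is the column-integrated vapour mass per unit area: PW = (1/g) Σ q̄ Δp, with q in kg/kg and Δp in Pa (1 kg/m² of water = 1 mm).
Layer 1015–700 hPa: Δp = 315 hPa = 31500 Pa, q̄ = 0.002 kg/kg → 0.002 × 31500 / 9.8 = 6.43 mm
Layer 700–660 hPa: Δp = 40 hPa = 4000 Pa, q̄ = 0.00097 kg/kg → 0.00097 × 4000 / 9.8 = 0.40 mm
Layer 660–400 hPa: Δp = 260 hPa = 26000 Pa, q̄ = 0.00057 kg/kg → 0.00057 × 26000 / 9.8 = 1.51 mm
PW = 6.43 + 0.40 + 1.51 = 8.34 ≈ 8.3 mm.

PW ≈ 8.3 mm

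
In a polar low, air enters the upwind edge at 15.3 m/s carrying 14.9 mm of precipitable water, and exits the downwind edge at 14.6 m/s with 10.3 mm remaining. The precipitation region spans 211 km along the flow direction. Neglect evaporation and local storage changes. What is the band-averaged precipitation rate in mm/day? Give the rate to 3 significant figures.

R ≈ 31.8 mm/day

Column moisture flux per unit crosswind length is F = V × PW.
Inflow: F_in = 15.3 × 14.9 = 227.97 mm·m/s
Outflow: F_out = 14.6 × 10.3 = 150.38 mm·m/s
Steady-state rate R = (F_in − F_out)/L = (227.97 − 150.38) / 211000 m = 3.677e-04 mm/s.
R = 3.677e-04 × 3600 × 24 = 31.8 mm/day.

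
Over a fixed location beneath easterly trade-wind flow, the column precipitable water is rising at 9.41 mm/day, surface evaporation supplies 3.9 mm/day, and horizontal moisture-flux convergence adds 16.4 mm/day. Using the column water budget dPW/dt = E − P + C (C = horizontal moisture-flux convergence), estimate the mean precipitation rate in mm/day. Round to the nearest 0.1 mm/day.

P ≈ 10.9 mm/day

dPW/dt = +9.41 mm/day.
P = E + C − dPW/dt = 3.9 + (16.4) − (+9.41) = 10.9 mm/day.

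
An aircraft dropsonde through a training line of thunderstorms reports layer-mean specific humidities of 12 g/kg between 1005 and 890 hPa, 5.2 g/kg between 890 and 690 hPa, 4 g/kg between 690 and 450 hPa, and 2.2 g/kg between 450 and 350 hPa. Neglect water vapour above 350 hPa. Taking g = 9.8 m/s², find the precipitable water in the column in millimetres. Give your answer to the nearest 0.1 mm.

PW ≈ 36.7 mm

Precipitable water is the column-integrated vapour mass per unit area: PW = (1/g) Σ q̄ Δp, with q in kg/kg and Δp in Pa (1 kg/m² of water = 1 mm).
Layer 1005–890 hPa: Δp = 115 hPa = 11500 Pa, q̄ = 0.012 kg/kg → 0.012 × 11500 / 9.8 = 14.08 mm
Layer 890–690 hPa: Δp = 200 hPa = 20000 Pa, q̄ = 0.0052 kg/kg → 0.0052 × 20000 / 9.8 = 10.61 mm
Layer 690–450 hPa: Δp = 240 hPa = 24000 Pa, q̄ = 0.004 kg/kg → 0.004 × 24000 / 9.8 = 9.80 mm
Layer 450–350 hPa: Δp = 100 hPa = 10000 Pa, q̄ = 0.0022 kg/kg → 0.0022 × 10000 / 9.8 = 2.24 mm
PW = 14.08 + 10.61 + 9.80 + 2.24 = 36.73 ≈ 36.7 mm.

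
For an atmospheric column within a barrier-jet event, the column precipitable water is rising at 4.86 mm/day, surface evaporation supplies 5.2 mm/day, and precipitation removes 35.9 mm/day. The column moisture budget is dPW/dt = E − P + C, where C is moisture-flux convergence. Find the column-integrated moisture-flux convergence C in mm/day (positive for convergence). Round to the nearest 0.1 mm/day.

C ≈ 35.6 mm/day

dPW/dt = +4.86 mm/day.
C = dPW/dt − E + P = (+4.86) − 5.2 + 35.9 = 35.6 mm/day.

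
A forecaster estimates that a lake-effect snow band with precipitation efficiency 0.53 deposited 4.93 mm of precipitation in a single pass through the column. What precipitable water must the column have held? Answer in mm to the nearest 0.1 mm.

PW = precipitation / ε = 4.93 / 0.53 = 9.3 mm.

PW ≈ 9.3 mm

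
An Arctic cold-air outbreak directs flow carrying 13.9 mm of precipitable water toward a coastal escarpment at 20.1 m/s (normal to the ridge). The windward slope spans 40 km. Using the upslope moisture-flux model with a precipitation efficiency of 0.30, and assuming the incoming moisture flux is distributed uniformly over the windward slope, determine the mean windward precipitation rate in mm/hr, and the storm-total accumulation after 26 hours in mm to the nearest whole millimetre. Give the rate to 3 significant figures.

R ≈ 7.54 mm/hr; total ≈ 196 mm

Incoming column moisture flux per unit ridge length: F = V × PW = 20.1 × 13.9 = 279.39 mm·m/s.
Spread over the 40 km slope with efficiency ε = 0.30: R = ε·F/W = 0.30 × 279.39 / 40000 m = 2.095e-03 mm/s.
R = 2.095e-03 × 3600 = 7.54 mm/hr.
Over 26 h: total = 7.54 × 26 = 196.04 ≈ 196 mm.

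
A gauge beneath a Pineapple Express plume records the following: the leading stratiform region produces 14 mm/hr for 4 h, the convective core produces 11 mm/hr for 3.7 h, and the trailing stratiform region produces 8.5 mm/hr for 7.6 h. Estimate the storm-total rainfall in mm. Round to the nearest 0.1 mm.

total ≈ 161.3 mm

Total = Σ Rᵢ Δtᵢ = 14 × 4 + 11 × 3.7 + 8.5 × 7.6
      = 56 + 40.7 + 64.6 = 161.3 mm.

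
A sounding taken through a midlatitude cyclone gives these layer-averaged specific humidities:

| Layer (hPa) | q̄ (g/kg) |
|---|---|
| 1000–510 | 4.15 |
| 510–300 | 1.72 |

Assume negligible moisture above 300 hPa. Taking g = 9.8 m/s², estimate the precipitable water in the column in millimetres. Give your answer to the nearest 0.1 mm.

PW ≈ 24.4 mm

Precipitable water is the column-integrated vapour mass per unit area: PW = (1/g) Σ q̄ Δp, with q in kg/kg and Δp in Pa (1 kg/m² of water = 1 mm).
Layer 1000–510 hPa: Δp = 490 hPa = 49000 Pa, q̄ = 0.00415 kg/kg → 0.00415 × 49000 / 9.8 = 20.75 mm
Layer 510–300 hPa: Δp = 210 hPa = 21000 Pa, q̄ = 0.00172 kg/kg → 0.00172 × 21000 / 9.8 = 3.69 mm
PW = 20.75 + 3.69 = 24.44 ≈ 24.4 mm.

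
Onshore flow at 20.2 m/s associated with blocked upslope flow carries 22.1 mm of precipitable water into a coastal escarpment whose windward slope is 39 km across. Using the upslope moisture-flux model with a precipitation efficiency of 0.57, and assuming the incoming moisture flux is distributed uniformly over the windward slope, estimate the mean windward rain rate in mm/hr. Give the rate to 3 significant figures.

Incoming column moisture flux per unit ridge length: F = V × PW = 20.2 × 22.1 = 446.42 mm·m/s.
Spread over the 39 km slope with efficiency ε = 0.57: R = ε·F/W = 0.57 × 446.42 / 39000 m = 6.525e-03 mm/s.
R = 6.525e-03 × 3600 = 23.5 mm/hr.

R ≈ 23.5 mm/hr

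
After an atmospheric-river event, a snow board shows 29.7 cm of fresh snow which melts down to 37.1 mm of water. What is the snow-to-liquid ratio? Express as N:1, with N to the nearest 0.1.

Ratio = snow depth / SWE = 297 mm / 37.1 mm = 8.0, i.e. 8.0:1.

ratio ≈ 8.0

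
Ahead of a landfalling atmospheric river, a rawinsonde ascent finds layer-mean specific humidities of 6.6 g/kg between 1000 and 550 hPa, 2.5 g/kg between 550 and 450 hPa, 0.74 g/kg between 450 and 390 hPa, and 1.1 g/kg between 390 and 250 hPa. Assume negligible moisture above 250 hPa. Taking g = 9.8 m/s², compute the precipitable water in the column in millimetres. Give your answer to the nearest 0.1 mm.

PW ≈ 34.9 mm

Precipitable water is the column-integrated vapour mass per unit area: PW = (1/g) Σ q̄ Δp, with q in kg/kg and Δp in Pa (1 kg/m² of water = 1 mm).
Layer 1000–550 hPa: Δp = 450 hPa = 45000 Pa, q̄ = 0.0066 kg/kg → 0.0066 × 45000 / 9.8 = 30.31 mm
Layer 550–450 hPa: Δp = 100 hPa = 10000 Pa, q̄ = 0.0025 kg/kg → 0.0025 × 10000 / 9.8 = 2.55 mm
Layer 450–390 hPa: Δp = 60 hPa = 6000 Pa, q̄ = 0.00074 kg/kg → 0.00074 × 6000 / 9.8 = 0.45 mm
Layer 390–250 hPa: Δp = 140 hPa = 14000 Pa, q̄ = 0.0011 kg/kg → 0.0011 × 14000 / 9.8 = 1.57 mm
PW = 30.31 + 2.55 + 0.45 + 1.57 = 34.88 ≈ 34.9 mm.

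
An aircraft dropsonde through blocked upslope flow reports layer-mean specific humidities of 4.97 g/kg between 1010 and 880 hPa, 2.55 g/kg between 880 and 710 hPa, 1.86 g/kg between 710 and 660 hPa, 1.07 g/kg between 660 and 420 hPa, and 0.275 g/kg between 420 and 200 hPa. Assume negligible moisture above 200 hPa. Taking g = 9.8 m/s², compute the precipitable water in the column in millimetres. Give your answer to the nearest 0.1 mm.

Precipitable water is the column-integrated vapour mass per unit area: PW = (1/g) Σ q̄ Δp, with q in kg/kg and Δp in Pa (1 kg/m² of water = 1 mm).
Layer 1010–880 hPa: Δp = 130 hPa = 13000 Pa, q̄ = 0.00497 kg/kg → 0.00497 × 13000 / 9.8 = 6.59 mm
Layer 880–710 hPa: Δp = 170 hPa = 17000 Pa, q̄ = 0.00255 kg/kg → 0.00255 × 17000 / 9.8 = 4.42 mm
Layer 710–660 hPa: Δp = 50 hPa = 5000 Pa, q̄ = 0.00186 kg/kg → 0.00186 × 5000 / 9.8 = 0.95 mm
Layer 660–420 hPa: Δp = 240 hPa = 24000 Pa, q̄ = 0.00107 kg/kg → 0.00107 × 24000 / 9.8 = 2.62 mm
Layer 420–200 hPa: Δp = 220 hPa = 22000 Pa, q̄ = 0.000275 kg/kg → 0.000275 × 22000 / 9.8 = 0.62 mm
PW = 6.59 + 4.42 + 0.95 + 2.62 + 0.62 = 15.20 ≈ 15.2 mm.

PW ≈ 15.2 mm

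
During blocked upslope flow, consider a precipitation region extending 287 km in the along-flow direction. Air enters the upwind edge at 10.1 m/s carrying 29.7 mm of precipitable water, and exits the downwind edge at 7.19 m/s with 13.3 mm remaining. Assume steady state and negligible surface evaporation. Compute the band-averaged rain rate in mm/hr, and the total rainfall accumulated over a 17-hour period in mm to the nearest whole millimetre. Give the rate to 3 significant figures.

R ≈ 2.56 mm/hr; total ≈ 44 mm

Column moisture flux per unit crosswind length is F = V × PW.
Inflow: F_in = 10.1 × 29.7 = 299.97 mm·m/s
Outflow: F_out = 7.19 × 13.3 = 95.627 mm·m/s
Steady-state rate R = (F_in − F_out)/L = (299.97 − 95.627) / 287000 m = 7.120e-04 mm/s.
R = 7.120e-04 × 3600 = 2.56 mm/hr.
Over 17 h: total = 2.56 × 17 = 43.52 ≈ 44 mm.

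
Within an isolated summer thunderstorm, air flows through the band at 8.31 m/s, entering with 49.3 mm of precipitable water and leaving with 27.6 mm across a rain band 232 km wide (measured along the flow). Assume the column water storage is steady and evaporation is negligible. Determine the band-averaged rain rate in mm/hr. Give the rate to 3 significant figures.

Column moisture flux per unit crosswind length is F = V × PW.
Inflow: F_in = 8.31 × 49.3 = 409.683 mm·m/s
Outflow: F_out = 8.31 × 27.6 = 229.356 mm·m/s
Steady-state rate R = (F_in − F_out)/L = (409.683 − 229.356) / 232000 m = 7.773e-04 mm/s.
R = 7.773e-04 × 3600 = 2.80 mm/hr.

R ≈ 2.80 mm/hr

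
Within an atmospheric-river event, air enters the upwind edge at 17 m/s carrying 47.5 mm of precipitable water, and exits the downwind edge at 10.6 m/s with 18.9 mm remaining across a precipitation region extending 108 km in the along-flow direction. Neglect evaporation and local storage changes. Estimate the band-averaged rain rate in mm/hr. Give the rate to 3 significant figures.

Column moisture flux per unit crosswind length is F = V × PW.
Inflow: F_in = 17 × 47.5 = 807.5 mm·m/s
Outflow: F_out = 10.6 × 18.9 = 200.34 mm·m/s
Steady-state rate R = (F_in − F_out)/L = (807.5 − 200.34) / 108000 m = 5.622e-03 mm/s.
R = 5.622e-03 × 3600 = 20.2 mm/hr.

R ≈ 20.2 mm/hr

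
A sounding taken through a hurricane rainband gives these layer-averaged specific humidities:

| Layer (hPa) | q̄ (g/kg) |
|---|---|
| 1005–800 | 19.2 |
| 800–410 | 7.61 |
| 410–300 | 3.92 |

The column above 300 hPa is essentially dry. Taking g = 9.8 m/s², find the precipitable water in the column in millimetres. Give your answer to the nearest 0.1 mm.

Precipitable water is the column-integrated vapour mass per unit area: PW = (1/g) Σ q̄ Δp, with q in kg/kg and Δp in Pa (1 kg/m² of water = 1 mm).
Layer 1005–800 hPa: Δp = 205 hPa = 20500 Pa, q̄ = 0.0192 kg/kg → 0.0192 × 20500 / 9.8 = 40.16 mm
Layer 800–410 hPa: Δp = 390 hPa = 39000 Pa, q̄ = 0.00761 kg/kg → 0.00761 × 39000 / 9.8 = 30.28 mm
Layer 410–300 hPa: Δp = 110 hPa = 11000 Pa, q̄ = 0.00392 kg/kg → 0.00392 × 11000 / 9.8 = 4.40 mm
PW = 40.16 + 30.28 + 4.40 = 74.84 ≈ 74.8 mm.

PW ≈ 74.8 mm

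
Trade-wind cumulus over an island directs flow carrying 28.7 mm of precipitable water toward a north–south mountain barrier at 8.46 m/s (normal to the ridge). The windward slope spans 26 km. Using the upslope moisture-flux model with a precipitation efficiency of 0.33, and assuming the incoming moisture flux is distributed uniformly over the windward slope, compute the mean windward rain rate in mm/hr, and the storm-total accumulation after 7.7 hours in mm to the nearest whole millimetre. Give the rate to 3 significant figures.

Incoming column moisture flux per unit ridge length: F = V × PW = 8.46 × 28.7 = 242.802 mm·m/s.
Spread over the 26 km slope with efficiency ε = 0.33: R = ε·F/W = 0.33 × 242.802 / 26000 m = 3.082e-03 mm/s.
R = 3.082e-03 × 3600 = 11.1 mm/hr.
Over 7.7 h: total = 11.1 × 7.7 = 85.47 ≈ 85 mm.

R ≈ 11.1 mm/hr; total ≈ 85 mm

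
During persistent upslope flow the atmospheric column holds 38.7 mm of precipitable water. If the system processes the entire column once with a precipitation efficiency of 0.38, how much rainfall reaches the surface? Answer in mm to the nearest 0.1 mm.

rainfall ≈ 14.7 mm

Rainfall = ε × PW = 0.38 × 38.7 = 14.7 mm.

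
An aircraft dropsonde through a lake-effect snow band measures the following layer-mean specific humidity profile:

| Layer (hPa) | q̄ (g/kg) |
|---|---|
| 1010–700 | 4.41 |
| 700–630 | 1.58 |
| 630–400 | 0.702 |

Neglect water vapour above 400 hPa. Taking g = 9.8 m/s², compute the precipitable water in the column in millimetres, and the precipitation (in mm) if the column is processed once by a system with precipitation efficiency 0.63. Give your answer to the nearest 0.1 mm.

Precipitable water is the column-integrated vapour mass per unit area: PW = (1/g) Σ q̄ Δp, with q in kg/kg and Δp in Pa (1 kg/m² of water = 1 mm).
Layer 1010–700 hPa: Δp = 310 hPa = 31000 Pa, q̄ = 0.00441 kg/kg → 0.00441 × 31000 / 9.8 = 13.95 mm
Layer 700–630 hPa: Δp = 70 hPa = 7000 Pa, q̄ = 0.00158 kg/kg → 0.00158 × 7000 / 9.8 = 1.13 mm
Layer 630–400 hPa: Δp = 230 hPa = 23000 Pa, q̄ = 0.000702 kg/kg → 0.000702 × 23000 / 9.8 = 1.65 mm
PW = 13.95 + 1.13 + 1.65 = 16.73 ≈ 16.7 mm.
Precipitation = ε × PW = 0.63 × 16.7 = 10.5 mm.

PW ≈ 16.7 mm; precipitation ≈ 10.5 mm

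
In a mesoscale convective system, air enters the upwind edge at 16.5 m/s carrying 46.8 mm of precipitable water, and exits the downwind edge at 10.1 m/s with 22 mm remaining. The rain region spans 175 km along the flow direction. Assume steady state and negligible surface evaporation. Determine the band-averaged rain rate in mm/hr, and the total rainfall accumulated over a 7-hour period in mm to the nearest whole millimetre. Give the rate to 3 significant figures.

Column moisture flux per unit crosswind length is F = V × PW.
Inflow: F_in = 16.5 × 46.8 = 772.2 mm·m/s
Outflow: F_out = 10.1 × 22 = 222.2 mm·m/s
Steady-state rate R = (F_in − F_out)/L = (772.2 − 222.2) / 175000 m = 3.143e-03 mm/s.
R = 3.143e-03 × 3600 = 11.3 mm/hr.
Over 7 h: total = 11.3 × 7 = 79.1 ≈ 79 mm.

R ≈ 11.3 mm/hr; total ≈ 79 mm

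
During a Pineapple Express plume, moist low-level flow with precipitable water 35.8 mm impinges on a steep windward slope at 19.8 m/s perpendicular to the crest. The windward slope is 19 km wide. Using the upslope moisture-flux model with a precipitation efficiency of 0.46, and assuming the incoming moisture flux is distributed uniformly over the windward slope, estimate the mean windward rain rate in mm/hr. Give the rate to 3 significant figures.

R ≈ 61.8 mm/hr

Incoming column moisture flux per unit ridge length: F = V × PW = 19.8 × 35.8 = 708.84 mm·m/s.
Spread over the 19 km slope with efficiency ε = 0.46: R = ε·F/W = 0.46 × 708.84 / 19000 m = 1.716e-02 mm/s.
R = 1.716e-02 × 3600 = 61.8 mm/hr.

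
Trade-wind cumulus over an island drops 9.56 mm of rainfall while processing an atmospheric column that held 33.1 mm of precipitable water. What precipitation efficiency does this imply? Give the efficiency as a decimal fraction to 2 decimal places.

ε = rainfall / PW = 9.56 / 33.1 = 0.29.

ε ≈ 0.29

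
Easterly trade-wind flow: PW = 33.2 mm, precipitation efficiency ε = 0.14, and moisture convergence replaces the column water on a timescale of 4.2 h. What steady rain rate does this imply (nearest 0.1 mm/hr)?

R ≈ 1.1 mm/hr

Each overturning extracts ε × PW = 0.14 × 33.2 = 4.648 mm.
Rate = ε·PW / τ = 4.648 / 4.2 h = 1.1 mm/hr.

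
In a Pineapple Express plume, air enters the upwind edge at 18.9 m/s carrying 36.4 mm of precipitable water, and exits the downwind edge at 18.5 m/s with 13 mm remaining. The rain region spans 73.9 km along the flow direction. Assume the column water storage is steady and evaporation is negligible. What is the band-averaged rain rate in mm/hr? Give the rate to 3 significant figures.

R ≈ 21.8 mm/hr

Column moisture flux per unit crosswind length is F = V × PW.
Inflow: F_in = 18.9 × 36.4 = 687.96 mm·m/s
Outflow: F_out = 18.5 × 13 = 240.5 mm·m/s
Steady-state rate R = (F_in − F_out)/L = (687.96 − 240.5) / 73900 m = 6.055e-03 mm/s.
R = 6.055e-03 × 3600 = 21.8 mm/hr.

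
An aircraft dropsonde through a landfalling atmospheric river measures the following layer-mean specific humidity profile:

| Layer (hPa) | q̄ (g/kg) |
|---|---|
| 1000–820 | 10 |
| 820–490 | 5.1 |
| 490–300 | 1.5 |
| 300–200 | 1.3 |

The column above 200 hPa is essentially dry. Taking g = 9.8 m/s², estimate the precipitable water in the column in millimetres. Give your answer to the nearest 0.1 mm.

PW ≈ 39.8 mm

Precipitable water is the column-integrated vapour mass per unit area: PW = (1/g) Σ q̄ Δp, with q in kg/kg and Δp in Pa (1 kg/m² of water = 1 mm).
Layer 1000–820 hPa: Δp = 180 hPa = 18000 Pa, q̄ = 0.01 kg/kg → 0.01 × 18000 / 9.8 = 18.37 mm
Layer 820–490 hPa: Δp = 330 hPa = 33000 Pa, q̄ = 0.0051 kg/kg → 0.0051 × 33000 / 9.8 = 17.17 mm
Layer 490–300 hPa: Δp = 190 hPa = 19000 Pa, q̄ = 0.0015 kg/kg → 0.0015 × 19000 / 9.8 = 2.91 mm
Layer 300–200 hPa: Δp = 100 hPa = 10000 Pa, q̄ = 0.0013 kg/kg → 0.0013 × 10000 / 9.8 = 1.33 mm
PW = 18.37 + 17.17 + 2.91 + 1.33 = 39.78 ≈ 39.8 mm.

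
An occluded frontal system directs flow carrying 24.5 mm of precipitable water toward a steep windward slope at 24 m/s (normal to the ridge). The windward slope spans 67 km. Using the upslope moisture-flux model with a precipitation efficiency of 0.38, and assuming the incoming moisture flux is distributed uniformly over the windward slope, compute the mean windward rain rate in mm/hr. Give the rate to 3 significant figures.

Incoming column moisture flux per unit ridge length: F = V × PW = 24 × 24.5 = 588 mm·m/s.
Spread over the 67 km slope with efficiency ε = 0.38: R = ε·F/W = 0.38 × 588 / 67000 m = 3.335e-03 mm/s.
R = 3.335e-03 × 3600 = 12.0 mm/hr.

R ≈ 12.0 mm/hr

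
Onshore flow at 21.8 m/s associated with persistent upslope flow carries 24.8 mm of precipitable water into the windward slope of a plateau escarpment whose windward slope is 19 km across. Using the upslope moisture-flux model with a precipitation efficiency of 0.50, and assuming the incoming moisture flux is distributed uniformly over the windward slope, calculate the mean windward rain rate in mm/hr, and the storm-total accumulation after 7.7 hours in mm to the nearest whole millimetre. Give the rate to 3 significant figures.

Incoming column moisture flux per unit ridge length: F = V × PW = 21.8 × 24.8 = 540.64 mm·m/s.
Spread over the 19 km slope with efficiency ε = 0.50: R = ε·F/W = 0.50 × 540.64 / 19000 m = 1.423e-02 mm/s.
R = 1.423e-02 × 3600 = 51.2 mm/hr.
Over 7.7 h: total = 51.2 × 7.7 = 394.24 ≈ 394 mm.

R ≈ 51.2 mm/hr; total ≈ 394 mm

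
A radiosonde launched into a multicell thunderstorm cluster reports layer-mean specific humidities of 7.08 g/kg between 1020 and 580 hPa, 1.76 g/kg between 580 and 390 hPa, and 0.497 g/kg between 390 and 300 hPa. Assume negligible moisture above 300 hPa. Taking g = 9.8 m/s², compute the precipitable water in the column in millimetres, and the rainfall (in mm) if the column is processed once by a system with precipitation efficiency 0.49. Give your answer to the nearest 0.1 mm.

Precipitable water is the column-integrated vapour mass per unit area: PW = (1/g) Σ q̄ Δp, with q in kg/kg and Δp in Pa (1 kg/m² of water = 1 mm).
Layer 1020–580 hPa: Δp = 440 hPa = 44000 Pa, q̄ = 0.00708 kg/kg → 0.00708 × 44000 / 9.8 = 31.79 mm
Layer 580–390 hPa: Δp = 190 hPa = 19000 Pa, q̄ = 0.00176 kg/kg → 0.00176 × 19000 / 9.8 = 3.41 mm
Layer 390–300 hPa: Δp = 90 hPa = 9000 Pa, q̄ = 0.000497 kg/kg → 0.000497 × 9000 / 9.8 = 0.46 mm
PW = 31.79 + 3.41 + 0.46 = 35.66 ≈ 35.7 mm.
Rainfall = ε × PW = 0.49 × 35.7 = 17.5 mm.

PW ≈ 35.7 mm; rainfall ≈ 17.5 mm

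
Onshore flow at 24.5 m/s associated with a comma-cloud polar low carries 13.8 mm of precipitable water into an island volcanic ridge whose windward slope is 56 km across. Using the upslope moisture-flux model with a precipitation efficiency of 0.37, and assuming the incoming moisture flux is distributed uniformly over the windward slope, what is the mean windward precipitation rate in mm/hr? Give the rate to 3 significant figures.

Incoming column moisture flux per unit ridge length: F = V × PW = 24.5 × 13.8 = 338.1 mm·m/s.
Spread over the 56 km slope with efficiency ε = 0.37: R = ε·F/W = 0.37 × 338.1 / 56000 m = 2.234e-03 mm/s.
R = 2.234e-03 × 3600 = 8.04 mm/hr.

R ≈ 8.04 mm/hr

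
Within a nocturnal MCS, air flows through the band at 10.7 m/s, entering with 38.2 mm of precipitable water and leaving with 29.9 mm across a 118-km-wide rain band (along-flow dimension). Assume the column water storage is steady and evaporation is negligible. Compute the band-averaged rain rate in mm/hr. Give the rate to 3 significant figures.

R ≈ 2.71 mm/hr

Column moisture flux per unit crosswind length is F = V × PW.
Inflow: F_in = 10.7 × 38.2 = 408.74 mm·m/s
Outflow: F_out = 10.7 × 29.9 = 319.93 mm·m/s
Steady-state rate R = (F_in − F_out)/L = (408.74 − 319.93) / 118000 m = 7.526e-04 mm/s.
R = 7.526e-04 × 3600 = 2.71 mm/hr.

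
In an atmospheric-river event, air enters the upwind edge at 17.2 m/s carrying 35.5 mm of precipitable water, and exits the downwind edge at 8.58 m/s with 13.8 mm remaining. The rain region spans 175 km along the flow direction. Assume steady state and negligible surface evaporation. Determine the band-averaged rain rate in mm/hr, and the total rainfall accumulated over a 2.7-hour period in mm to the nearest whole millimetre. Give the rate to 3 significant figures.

R ≈ 10.1 mm/hr; total ≈ 27 mm

Column moisture flux per unit crosswind length is F = V × PW.
Inflow: F_in = 17.2 × 35.5 = 610.6 mm·m/s
Outflow: F_out = 8.58 × 13.8 = 118.404 mm·m/s
Steady-state rate R = (F_in − F_out)/L = (610.6 − 118.404) / 175000 m = 2.813e-03 mm/s.
R = 2.813e-03 × 3600 = 10.1 mm/hr.
Over 2.7 h: total = 10.1 × 2.7 = 27.27 ≈ 27 mm.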